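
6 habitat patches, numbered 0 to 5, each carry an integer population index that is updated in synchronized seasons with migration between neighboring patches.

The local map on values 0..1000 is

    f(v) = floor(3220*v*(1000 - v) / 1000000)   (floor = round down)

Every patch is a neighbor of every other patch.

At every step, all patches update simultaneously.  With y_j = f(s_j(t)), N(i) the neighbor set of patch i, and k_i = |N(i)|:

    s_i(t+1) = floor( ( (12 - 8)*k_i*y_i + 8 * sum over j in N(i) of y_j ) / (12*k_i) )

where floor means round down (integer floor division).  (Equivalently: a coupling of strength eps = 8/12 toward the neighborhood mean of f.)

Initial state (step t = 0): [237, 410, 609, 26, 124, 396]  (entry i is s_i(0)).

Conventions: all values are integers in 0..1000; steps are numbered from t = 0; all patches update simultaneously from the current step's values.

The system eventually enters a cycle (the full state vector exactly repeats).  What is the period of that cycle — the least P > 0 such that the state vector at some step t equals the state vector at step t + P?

Simulating step by step:
t=0: [237, 410, 609, 26, 124, 396]
t=1: [559, 599, 596, 459, 513, 597]
t=2: [787, 783, 784, 788, 789, 783]
t=3: [541, 542, 542, 540, 540, 542]
t=4: [799, 799, 799, 799, 799, 799]
t=5: [517, 517, 517, 517, 517, 517]
t=6: [804, 804, 804, 804, 804, 804]
t=7: [507, 507, 507, 507, 507, 507]
t=8: [804, 804, 804, 804, 804, 804]

Answer: 2
Key observation: The state at step 6, [804, 804, 804, 804, 804, 804], reappears at step 8 — and no state repeats earlier — so the cycle the system enters has period 2.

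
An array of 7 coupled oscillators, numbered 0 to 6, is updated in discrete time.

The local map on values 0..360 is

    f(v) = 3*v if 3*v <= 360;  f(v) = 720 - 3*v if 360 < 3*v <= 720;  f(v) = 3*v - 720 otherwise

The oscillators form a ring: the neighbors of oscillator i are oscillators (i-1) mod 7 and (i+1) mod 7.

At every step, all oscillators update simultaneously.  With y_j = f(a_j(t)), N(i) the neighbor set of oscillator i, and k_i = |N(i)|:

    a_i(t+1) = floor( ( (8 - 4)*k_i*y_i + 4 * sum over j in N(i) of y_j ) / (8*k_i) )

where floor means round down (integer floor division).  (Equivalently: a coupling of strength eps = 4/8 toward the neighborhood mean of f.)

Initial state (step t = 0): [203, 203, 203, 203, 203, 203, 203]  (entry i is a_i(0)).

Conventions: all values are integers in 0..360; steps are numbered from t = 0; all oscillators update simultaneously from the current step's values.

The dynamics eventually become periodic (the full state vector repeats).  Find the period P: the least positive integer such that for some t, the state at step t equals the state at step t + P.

Answer: 4
Key observation: The state at step 2, [333, 333, 333, 333, 333, 333, 333], reappears at step 6 — and no state repeats earlier — so the cycle the system enters has period 4.

Derivation:
t=0: [203, 203, 203, 203, 203, 203, 203]
t=1: [111, 111, 111, 111, 111, 111, 111]
t=2: [333, 333, 333, 333, 333, 333, 333]
t=3: [279, 279, 279, 279, 279, 279, 279]
t=4: [117, 117, 117, 117, 117, 117, 117]
t=5: [351, 351, 351, 351, 351, 351, 351]
t=6: [333, 333, 333, 333, 333, 333, 333]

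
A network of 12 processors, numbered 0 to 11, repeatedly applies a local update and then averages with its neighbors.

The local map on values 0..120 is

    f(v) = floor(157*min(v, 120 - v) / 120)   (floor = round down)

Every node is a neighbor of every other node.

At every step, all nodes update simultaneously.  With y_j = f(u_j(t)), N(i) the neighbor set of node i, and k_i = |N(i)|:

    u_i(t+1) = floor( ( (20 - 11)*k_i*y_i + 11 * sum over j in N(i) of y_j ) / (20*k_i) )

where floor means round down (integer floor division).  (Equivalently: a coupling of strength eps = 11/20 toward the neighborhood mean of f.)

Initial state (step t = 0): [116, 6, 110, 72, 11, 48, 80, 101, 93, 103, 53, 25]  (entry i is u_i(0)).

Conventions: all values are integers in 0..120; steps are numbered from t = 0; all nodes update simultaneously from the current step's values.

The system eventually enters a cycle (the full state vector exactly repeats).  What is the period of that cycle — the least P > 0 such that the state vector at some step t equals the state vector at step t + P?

Simulating step by step:
t=0: [116, 6, 110, 72, 11, 48, 80, 101, 93, 103, 53, 25]
t=1: [21, 22, 25, 44, 25, 44, 40, 29, 33, 28, 47, 32]
t=2: [35, 36, 37, 47, 37, 47, 45, 39, 42, 39, 49, 41]
t=3: [50, 50, 51, 56, 51, 56, 55, 52, 53, 52, 57, 53]
t=4: [67, 67, 67, 70, 67, 70, 69, 68, 68, 68, 70, 68]
t=5: [68, 68, 68, 66, 68, 66, 66, 67, 67, 67, 66, 67]
t=6: [68, 68, 68, 69, 68, 69, 69, 69, 69, 69, 69, 69]
t=7: [67, 67, 67, 66, 67, 66, 66, 66, 66, 66, 66, 66]
t=8: [69, 69, 69, 69, 69, 69, 69, 69, 69, 69, 69, 69]
t=9: [66, 66, 66, 66, 66, 66, 66, 66, 66, 66, 66, 66]
t=10: [70, 70, 70, 70, 70, 70, 70, 70, 70, 70, 70, 70]
t=11: [65, 65, 65, 65, 65, 65, 65, 65, 65, 65, 65, 65]
t=12: [71, 71, 71, 71, 71, 71, 71, 71, 71, 71, 71, 71]
t=13: [64, 64, 64, 64, 64, 64, 64, 64, 64, 64, 64, 64]
t=14: [73, 73, 73, 73, 73, 73, 73, 73, 73, 73, 73, 73]
t=15: [61, 61, 61, 61, 61, 61, 61, 61, 61, 61, 61, 61]
t=16: [77, 77, 77, 77, 77, 77, 77, 77, 77, 77, 77, 77]
t=17: [56, 56, 56, 56, 56, 56, 56, 56, 56, 56, 56, 56]
t=18: [73, 73, 73, 73, 73, 73, 73, 73, 73, 73, 73, 73]

Answer: 4
Key observation: The state at step 14, [73, 73, 73, 73, 73, 73, 73, 73, 73, 73, 73, 73], reappears at step 18 — and no state repeats earlier — so the cycle the system enters has period 4.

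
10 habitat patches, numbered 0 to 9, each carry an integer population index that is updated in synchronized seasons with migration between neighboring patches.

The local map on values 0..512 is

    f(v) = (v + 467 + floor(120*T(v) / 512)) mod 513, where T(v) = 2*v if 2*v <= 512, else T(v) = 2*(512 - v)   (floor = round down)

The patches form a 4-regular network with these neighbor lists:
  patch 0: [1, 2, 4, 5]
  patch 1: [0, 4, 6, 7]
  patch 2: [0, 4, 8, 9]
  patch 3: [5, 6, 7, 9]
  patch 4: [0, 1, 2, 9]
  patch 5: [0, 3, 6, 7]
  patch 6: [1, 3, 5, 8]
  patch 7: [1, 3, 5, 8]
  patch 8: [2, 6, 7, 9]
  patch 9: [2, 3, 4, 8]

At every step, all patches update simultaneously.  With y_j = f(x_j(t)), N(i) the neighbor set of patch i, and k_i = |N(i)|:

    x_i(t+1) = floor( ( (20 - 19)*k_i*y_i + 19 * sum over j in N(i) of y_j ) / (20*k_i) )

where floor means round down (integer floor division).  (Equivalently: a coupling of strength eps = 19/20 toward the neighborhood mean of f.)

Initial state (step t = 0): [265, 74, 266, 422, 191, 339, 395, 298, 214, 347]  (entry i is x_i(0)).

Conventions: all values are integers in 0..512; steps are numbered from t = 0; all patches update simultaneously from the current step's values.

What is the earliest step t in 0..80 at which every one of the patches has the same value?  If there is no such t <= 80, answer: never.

Simulating step by step:
t=0: [265, 74, 266, 422, 191, 339, 395, 298, 214, 347]  (not all equal)
t=1: [255, 317, 305, 378, 275, 376, 286, 284, 362, 316]  (not all equal)
t=2: [361, 340, 353, 362, 351, 354, 381, 381, 353, 368]  (not all equal)
t=3: [379, 388, 383, 390, 382, 390, 381, 381, 390, 382]  (not all equal)
t=4: [398, 395, 397, 397, 396, 397, 400, 400, 396, 398]  (not all equal)
t=5: [403, 405, 404, 405, 404, 405, 403, 403, 405, 404]  (not all equal)
t=6: [408, 408, 408, 408, 408, 408, 408, 408, 408, 408]  (all equal)

Answer: 6
Key observation: Synchronization is absorbing here: once all patches are equal they stay equal, and step 6 is the first all-equal step.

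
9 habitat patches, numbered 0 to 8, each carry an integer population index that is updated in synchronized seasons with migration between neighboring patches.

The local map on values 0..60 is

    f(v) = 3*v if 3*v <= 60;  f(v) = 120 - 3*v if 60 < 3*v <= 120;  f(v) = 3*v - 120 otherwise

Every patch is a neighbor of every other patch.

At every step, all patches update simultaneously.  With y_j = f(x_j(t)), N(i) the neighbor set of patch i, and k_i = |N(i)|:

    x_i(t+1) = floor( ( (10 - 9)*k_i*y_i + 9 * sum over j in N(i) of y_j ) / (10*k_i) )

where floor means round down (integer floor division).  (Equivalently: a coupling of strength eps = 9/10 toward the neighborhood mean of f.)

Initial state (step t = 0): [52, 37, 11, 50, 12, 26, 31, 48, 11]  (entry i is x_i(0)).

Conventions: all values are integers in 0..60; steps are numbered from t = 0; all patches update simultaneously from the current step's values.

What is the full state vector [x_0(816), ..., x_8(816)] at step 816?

Simulating step by step:
t=0: [52, 37, 11, 50, 12, 26, 31, 48, 11]
t=1: [29, 30, 29, 30, 29, 29, 30, 30, 29]
t=2: [31, 31, 31, 31, 31, 31, 31, 31, 31]
t=3: [27, 27, 27, 27, 27, 27, 27, 27, 27]
t=4: [39, 39, 39, 39, 39, 39, 39, 39, 39]
t=5: [3, 3, 3, 3, 3, 3, 3, 3, 3]
t=6: [9, 9, 9, 9, 9, 9, 9, 9, 9]
t=7: [27, 27, 27, 27, 27, 27, 27, 27, 27]

Answer: [39, 39, 39, 39, 39, 39, 39, 39, 39]
Key observation: The state at step 3, [27, 27, 27, 27, 27, 27, 27, 27, 27], reappears at step 7: the system is in a cycle of period 4 from step 3 on.  Therefore the state at step 816 equals the state at step 3 + ((816 - 3) mod 4) = 4, which is [39, 39, 39, 39, 39, 39, 39, 39, 39].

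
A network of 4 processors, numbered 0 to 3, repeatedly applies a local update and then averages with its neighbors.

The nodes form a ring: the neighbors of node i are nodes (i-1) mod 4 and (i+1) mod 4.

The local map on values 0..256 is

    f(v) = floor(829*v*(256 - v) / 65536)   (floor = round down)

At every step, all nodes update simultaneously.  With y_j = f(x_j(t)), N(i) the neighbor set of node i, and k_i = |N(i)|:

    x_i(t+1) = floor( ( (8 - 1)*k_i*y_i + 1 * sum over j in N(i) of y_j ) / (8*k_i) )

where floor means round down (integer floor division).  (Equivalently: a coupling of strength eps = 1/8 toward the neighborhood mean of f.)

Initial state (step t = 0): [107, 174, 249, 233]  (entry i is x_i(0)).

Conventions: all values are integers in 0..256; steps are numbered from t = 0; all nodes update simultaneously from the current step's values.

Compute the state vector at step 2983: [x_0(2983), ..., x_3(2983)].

Answer: [207, 207, 207, 207]
Key observation: The state at step 13, [207, 207, 207, 207], reappears at step 15: the system is in a cycle of period 2 from step 13 on.  Therefore the state at step 2983 equals the state at step 13 + ((2983 - 13) mod 2) = 13, which is [207, 207, 207, 207].

Derivation:
t=0: [107, 174, 249, 233]
t=1: [191, 171, 34, 72]
t=2: [159, 175, 105, 161]
t=3: [193, 181, 198, 193]
t=4: [154, 168, 147, 152]
t=5: [197, 188, 200, 199]
t=6: [147, 158, 142, 143]
t=7: [201, 196, 203, 203]
t=8: [139, 146, 136, 136]
t=9: [204, 203, 205, 205]
t=10: [134, 135, 132, 132]
t=11: [206, 206, 206, 206]
t=12: [130, 130, 130, 130]
t=13: [207, 207, 207, 207]
t=14: [128, 128, 128, 128]
t=15: [207, 207, 207, 207]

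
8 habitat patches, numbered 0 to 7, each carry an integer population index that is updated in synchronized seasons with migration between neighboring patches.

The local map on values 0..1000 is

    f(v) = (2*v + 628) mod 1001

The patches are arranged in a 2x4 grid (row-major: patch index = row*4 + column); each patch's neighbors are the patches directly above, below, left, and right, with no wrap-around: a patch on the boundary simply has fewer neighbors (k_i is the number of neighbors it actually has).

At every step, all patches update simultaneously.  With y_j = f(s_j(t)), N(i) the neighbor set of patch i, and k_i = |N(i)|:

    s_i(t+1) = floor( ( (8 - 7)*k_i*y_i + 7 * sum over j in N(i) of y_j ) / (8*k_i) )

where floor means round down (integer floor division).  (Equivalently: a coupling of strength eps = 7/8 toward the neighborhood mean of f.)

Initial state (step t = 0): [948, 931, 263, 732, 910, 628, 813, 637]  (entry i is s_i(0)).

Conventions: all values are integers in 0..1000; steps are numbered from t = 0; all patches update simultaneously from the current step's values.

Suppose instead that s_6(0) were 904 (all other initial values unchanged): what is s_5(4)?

Simulating step by step:
t=0: [948, 931, 263, 732, 910, 628, 904, 637]
t=1: [473, 515, 314, 472, 670, 509, 619, 341]
t=2: [782, 511, 642, 318, 653, 806, 460, 666]
t=3: [715, 471, 539, 851, 303, 650, 683, 474]
t=4: [357, 563, 639, 601, 459, 639, 767, 649]

Answer: s_5(4) = 639
Key observation: This trace re-runs the system from the modified initial state.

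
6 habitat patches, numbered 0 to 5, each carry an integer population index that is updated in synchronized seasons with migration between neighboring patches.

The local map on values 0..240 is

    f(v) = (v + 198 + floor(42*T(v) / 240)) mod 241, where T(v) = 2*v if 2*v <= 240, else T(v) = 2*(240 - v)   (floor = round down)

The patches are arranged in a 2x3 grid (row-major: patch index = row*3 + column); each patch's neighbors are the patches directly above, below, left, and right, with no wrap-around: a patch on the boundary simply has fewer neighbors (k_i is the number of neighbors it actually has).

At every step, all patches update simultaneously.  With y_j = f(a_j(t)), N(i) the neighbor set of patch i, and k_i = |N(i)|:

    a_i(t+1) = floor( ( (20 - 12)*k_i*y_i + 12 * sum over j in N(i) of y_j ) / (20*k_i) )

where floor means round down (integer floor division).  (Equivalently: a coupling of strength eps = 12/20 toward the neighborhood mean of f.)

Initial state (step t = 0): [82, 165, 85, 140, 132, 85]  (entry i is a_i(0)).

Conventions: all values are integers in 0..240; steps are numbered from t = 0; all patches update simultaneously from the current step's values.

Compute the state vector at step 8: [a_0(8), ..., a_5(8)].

Simulating step by step:
t=0: [82, 165, 85, 140, 132, 85]
t=1: [110, 112, 94, 110, 120, 87]
t=2: [105, 104, 87, 109, 105, 90]
t=3: [99, 92, 82, 100, 95, 82]
t=4: [87, 80, 71, 89, 82, 72]
t=5: [72, 64, 56, 73, 66, 57]
t=6: [51, 43, 35, 52, 44, 36]
t=7: [22, 15, 7, 23, 15, 8]
t=8: [224, 217, 210, 225, 218, 210]

Answer: [224, 217, 210, 225, 218, 210]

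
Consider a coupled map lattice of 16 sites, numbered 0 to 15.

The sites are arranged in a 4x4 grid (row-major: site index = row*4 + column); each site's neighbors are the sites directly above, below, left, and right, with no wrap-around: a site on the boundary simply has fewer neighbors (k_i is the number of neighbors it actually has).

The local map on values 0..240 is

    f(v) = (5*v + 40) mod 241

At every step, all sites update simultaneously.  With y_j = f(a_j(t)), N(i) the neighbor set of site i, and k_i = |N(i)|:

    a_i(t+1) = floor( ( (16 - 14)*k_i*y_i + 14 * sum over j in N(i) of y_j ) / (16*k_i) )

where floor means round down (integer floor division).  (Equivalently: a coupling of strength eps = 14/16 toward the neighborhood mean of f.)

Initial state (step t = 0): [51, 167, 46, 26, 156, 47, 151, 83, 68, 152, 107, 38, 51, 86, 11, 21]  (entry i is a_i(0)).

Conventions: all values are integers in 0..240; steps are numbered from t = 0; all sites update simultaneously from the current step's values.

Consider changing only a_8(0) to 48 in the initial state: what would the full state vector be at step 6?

Answer: [64, 145, 108, 110, 184, 95, 128, 99, 103, 159, 86, 84, 163, 75, 92, 10]
Key observation: This trace re-runs the system from the modified initial state.

Derivation:
t=0: [51, 167, 46, 26, 156, 47, 151, 83, 48, 152, 107, 38, 51, 86, 11, 21]
t=1: [115, 53, 118, 127, 49, 91, 89, 164, 71, 96, 115, 160, 124, 94, 148, 160]
t=2: [63, 93, 94, 148, 93, 34, 94, 108, 95, 76, 63, 127, 101, 83, 88, 90]
t=3: [34, 105, 35, 62, 107, 81, 101, 93, 81, 147, 154, 88, 115, 167, 127, 190]
t=4: [103, 193, 101, 117, 191, 89, 123, 122, 106, 148, 130, 69, 172, 129, 101, 192]
t=5: [40, 45, 112, 118, 51, 66, 118, 155, 88, 116, 121, 138, 149, 112, 138, 95]
t=6: [64, 145, 108, 110, 184, 95, 128, 99, 103, 159, 86, 84, 163, 75, 92, 10]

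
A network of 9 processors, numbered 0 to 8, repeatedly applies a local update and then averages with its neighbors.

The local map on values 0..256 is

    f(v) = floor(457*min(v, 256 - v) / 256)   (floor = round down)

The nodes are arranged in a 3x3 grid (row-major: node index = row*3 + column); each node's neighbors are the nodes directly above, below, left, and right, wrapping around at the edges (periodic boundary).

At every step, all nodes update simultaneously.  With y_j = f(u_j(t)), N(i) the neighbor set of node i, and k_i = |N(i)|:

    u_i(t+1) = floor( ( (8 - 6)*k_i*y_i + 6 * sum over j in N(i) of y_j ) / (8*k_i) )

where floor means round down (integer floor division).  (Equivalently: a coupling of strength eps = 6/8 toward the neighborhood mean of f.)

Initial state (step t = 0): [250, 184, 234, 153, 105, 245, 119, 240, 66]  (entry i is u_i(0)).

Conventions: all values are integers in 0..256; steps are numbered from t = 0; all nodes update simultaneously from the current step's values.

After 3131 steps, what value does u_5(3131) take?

Answer: u_5(3131) = 117
Key observation: The state at step 14, [151, 151, 151, 151, 151, 151, 151, 151, 151], reappears at step 22: the system is in a cycle of period 8 from step 14 on.  Therefore the state at step 3131 equals the state at step 14 + ((3131 - 14) mod 8) = 19, which is [117, 117, 117, 117, 117, 117, 117, 117, 117].

Derivation:
t=0: [250, 184, 234, 153, 105, 245, 119, 240, 66]
t=1: [107, 81, 61, 126, 113, 103, 116, 127, 85]
t=2: [175, 172, 152, 202, 195, 174, 200, 188, 173]
t=3: [135, 141, 156, 117, 123, 137, 120, 124, 140]
t=4: [204, 207, 202, 213, 213, 205, 213, 213, 206]
t=5: [85, 85, 91, 81, 80, 85, 81, 80, 85]
t=6: [150, 149, 153, 146, 145, 150, 146, 145, 150]
t=7: [190, 191, 187, 193, 194, 190, 193, 194, 190]
t=8: [116, 115, 118, 113, 112, 115, 113, 112, 115]
t=9: [204, 204, 206, 202, 201, 204, 202, 201, 204]
t=10: [92, 93, 91, 94, 95, 93, 94, 95, 93]
t=11: [165, 166, 164, 166, 167, 166, 166, 167, 166]
t=12: [161, 160, 161, 160, 159, 160, 160, 159, 160]
t=13: [170, 171, 170, 171, 171, 171, 171, 171, 171]
t=14: [151, 151, 151, 151, 151, 151, 151, 151, 151]
t=15: [187, 187, 187, 187, 187, 187, 187, 187, 187]
t=16: [123, 123, 123, 123, 123, 123, 123, 123, 123]
t=17: [219, 219, 219, 219, 219, 219, 219, 219, 219]
t=18: [66, 66, 66, 66, 66, 66, 66, 66, 66]
t=19: [117, 117, 117, 117, 117, 117, 117, 117, 117]
t=20: [208, 208, 208, 208, 208, 208, 208, 208, 208]
t=21: [85, 85, 85, 85, 85, 85, 85, 85, 85]
t=22: [151, 151, 151, 151, 151, 151, 151, 151, 151]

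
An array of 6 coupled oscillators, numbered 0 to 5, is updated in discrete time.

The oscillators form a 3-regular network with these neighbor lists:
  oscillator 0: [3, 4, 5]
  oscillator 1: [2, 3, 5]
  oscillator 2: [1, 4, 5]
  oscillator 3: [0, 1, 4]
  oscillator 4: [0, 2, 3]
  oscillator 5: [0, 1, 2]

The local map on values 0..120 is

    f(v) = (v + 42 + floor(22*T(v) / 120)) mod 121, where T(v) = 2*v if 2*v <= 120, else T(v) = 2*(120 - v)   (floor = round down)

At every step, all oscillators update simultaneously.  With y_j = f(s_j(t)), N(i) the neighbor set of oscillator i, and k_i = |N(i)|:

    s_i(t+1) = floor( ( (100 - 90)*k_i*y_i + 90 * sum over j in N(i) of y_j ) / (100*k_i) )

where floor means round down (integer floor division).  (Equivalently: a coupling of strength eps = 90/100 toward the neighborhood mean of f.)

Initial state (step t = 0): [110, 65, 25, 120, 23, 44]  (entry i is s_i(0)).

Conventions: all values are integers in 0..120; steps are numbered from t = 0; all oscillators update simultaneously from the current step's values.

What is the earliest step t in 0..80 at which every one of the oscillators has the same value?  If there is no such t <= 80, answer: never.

Simulating step by step:
t=0: [110, 65, 25, 120, 23, 44]  (not all equal)
t=1: [68, 66, 61, 38, 52, 45]  (not all equal)
t=2: [93, 60, 66, 47, 42, 15]  (not all equal)
t=3: [82, 52, 49, 48, 50, 15]  (not all equal)
t=4: [85, 94, 96, 82, 80, 77]  (not all equal)
t=5: [15, 18, 18, 18, 19, 21]  (not all equal)
t=6: [67, 67, 67, 65, 64, 65]  (not all equal)
t=7: [5, 6, 6, 6, 6, 6]  (not all equal)
t=8: [49, 50, 50, 49, 49, 49]  (not all equal)
t=9: [108, 108, 108, 108, 108, 109]  (not all equal)
t=10: [33, 33, 33, 33, 33, 33]  (all equal)

Answer: 10
Key observation: Synchronization is absorbing here: once all oscillators are equal they stay equal, and step 10 is the first all-equal step.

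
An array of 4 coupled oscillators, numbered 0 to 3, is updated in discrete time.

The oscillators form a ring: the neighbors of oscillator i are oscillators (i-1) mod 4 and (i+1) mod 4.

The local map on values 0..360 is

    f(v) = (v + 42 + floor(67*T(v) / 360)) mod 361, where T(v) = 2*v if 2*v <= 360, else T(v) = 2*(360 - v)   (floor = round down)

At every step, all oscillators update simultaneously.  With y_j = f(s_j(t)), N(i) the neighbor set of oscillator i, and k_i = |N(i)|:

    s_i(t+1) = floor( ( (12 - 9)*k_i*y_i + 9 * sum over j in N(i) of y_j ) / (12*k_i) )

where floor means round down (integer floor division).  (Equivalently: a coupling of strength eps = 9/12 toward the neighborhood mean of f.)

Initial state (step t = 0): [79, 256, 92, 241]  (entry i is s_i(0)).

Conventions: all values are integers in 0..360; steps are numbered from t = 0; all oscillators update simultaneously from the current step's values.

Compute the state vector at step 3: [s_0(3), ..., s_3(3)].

Answer: [25, 16, 25, 16]

Derivation:
t=0: [79, 256, 92, 241]
t=1: [286, 203, 290, 201]
t=2: [315, 343, 316, 342]
t=3: [25, 16, 25, 16]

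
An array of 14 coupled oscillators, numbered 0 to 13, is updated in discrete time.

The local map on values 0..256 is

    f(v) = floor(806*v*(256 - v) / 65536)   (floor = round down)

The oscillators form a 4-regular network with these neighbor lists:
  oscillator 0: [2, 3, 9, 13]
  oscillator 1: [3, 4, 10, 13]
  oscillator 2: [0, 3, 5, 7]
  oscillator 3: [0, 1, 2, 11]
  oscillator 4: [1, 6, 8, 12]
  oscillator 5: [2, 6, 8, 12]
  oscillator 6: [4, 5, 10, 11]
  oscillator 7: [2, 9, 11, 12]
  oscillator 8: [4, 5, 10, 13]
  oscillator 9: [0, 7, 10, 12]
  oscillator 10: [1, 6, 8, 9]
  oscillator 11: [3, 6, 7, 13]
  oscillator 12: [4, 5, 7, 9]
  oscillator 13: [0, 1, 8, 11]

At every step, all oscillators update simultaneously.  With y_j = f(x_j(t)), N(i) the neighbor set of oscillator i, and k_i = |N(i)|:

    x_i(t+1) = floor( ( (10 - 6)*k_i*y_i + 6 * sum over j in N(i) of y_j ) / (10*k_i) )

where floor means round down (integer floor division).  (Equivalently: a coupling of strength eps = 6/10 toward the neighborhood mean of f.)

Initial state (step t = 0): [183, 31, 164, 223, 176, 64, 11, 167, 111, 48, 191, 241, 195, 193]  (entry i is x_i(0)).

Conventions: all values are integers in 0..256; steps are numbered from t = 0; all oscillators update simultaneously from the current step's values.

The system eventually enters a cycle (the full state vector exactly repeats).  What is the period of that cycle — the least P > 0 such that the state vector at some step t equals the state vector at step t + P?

Simulating step by step:
t=0: [183, 31, 164, 223, 176, 64, 11, 167, 111, 48, 191, 241, 195, 193]
t=1: [147, 118, 162, 107, 138, 144, 91, 147, 172, 145, 126, 85, 152, 133]
t=2: [195, 199, 193, 192, 193, 190, 190, 192, 190, 197, 194, 187, 196, 193]
t=3: [147, 145, 149, 149, 148, 151, 152, 149, 151, 145, 147, 153, 147, 149]
t=4: [196, 196, 195, 195, 195, 194, 194, 195, 195, 196, 196, 194, 196, 195]
t=5: [144, 144, 145, 145, 145, 146, 146, 145, 145, 144, 144, 146, 145, 145]
t=6: [197, 197, 197, 197, 197, 197, 197, 197, 197, 197, 197, 197, 197, 197]
t=7: [142, 142, 142, 142, 142, 142, 142, 142, 142, 142, 142, 142, 142, 142]
t=8: [199, 199, 199, 199, 199, 199, 199, 199, 199, 199, 199, 199, 199, 199]
t=9: [139, 139, 139, 139, 139, 139, 139, 139, 139, 139, 139, 139, 139, 139]
t=10: [200, 200, 200, 200, 200, 200, 200, 200, 200, 200, 200, 200, 200, 200]
t=11: [137, 137, 137, 137, 137, 137, 137, 137, 137, 137, 137, 137, 137, 137]
t=12: [200, 200, 200, 200, 200, 200, 200, 200, 200, 200, 200, 200, 200, 200]

Answer: 2
Key observation: The state at step 10, [200, 200, 200, 200, 200, 200, 200, 200, 200, 200, 200, 200, 200, 200], reappears at step 12 — and no state repeats earlier — so the cycle the system enters has period 2.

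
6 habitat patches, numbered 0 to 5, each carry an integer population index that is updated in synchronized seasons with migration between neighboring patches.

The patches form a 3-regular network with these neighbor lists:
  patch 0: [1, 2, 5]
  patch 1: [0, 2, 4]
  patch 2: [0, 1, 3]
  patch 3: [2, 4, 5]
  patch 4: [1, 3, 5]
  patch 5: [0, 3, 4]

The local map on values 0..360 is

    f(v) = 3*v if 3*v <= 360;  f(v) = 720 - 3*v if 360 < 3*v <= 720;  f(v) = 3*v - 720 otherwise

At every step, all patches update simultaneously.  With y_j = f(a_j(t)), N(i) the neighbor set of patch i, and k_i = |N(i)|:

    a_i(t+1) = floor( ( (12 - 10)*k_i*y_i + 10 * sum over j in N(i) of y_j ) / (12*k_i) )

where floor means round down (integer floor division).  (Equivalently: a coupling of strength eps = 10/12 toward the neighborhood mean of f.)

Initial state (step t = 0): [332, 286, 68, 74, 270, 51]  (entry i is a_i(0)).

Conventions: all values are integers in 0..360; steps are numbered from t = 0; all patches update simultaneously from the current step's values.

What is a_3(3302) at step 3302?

Simulating step by step:
t=0: [332, 286, 68, 74, 270, 51]
t=1: [183, 181, 210, 161, 157, 188]
t=2: [146, 171, 177, 177, 199, 208]
t=3: [183, 199, 219, 144, 157, 181]
t=4: [129, 154, 172, 183, 204, 226]
t=5: [195, 222, 245, 126, 148, 177]
t=6: [94, 127, 150, 190, 208, 240]
t=7: [216, 236, 259, 126, 151, 146]
t=8: [109, 112, 127, 225, 221, 236]
t=9: [245, 256, 253, 120, 118, 121]
t=10: [125, 121, 124, 268, 271, 262]
t=11: [271, 277, 276, 154, 156, 156]
t=12: [146, 144, 146, 213, 214, 209]
t=13: [231, 226, 227, 139, 141, 138]
t=14: [112, 107, 109, 228, 230, 225]
t=15: [248, 246, 247, 117, 116, 119]
t=16: [114, 112, 112, 260, 259, 260]
t=17: [260, 260, 261, 135, 136, 137]
t=18: [130, 130, 131, 242, 242, 242]
t=19: [239, 239, 239, 95, 96, 96]
t=20: [82, 82, 81, 208, 208, 208]
t=21: [203, 203, 203, 136, 137, 137]
t=22: [166, 166, 166, 254, 254, 254]
t=23: [172, 172, 172, 92, 92, 92]
t=24: [224, 224, 224, 256, 256, 256]
t=25: [48, 48, 48, 48, 48, 48]
t=26: [144, 144, 144, 144, 144, 144]
t=27: [288, 288, 288, 288, 288, 288]
t=28: [144, 144, 144, 144, 144, 144]

Answer: a_3(3302) = 144
Key observation: The state at step 26, [144, 144, 144, 144, 144, 144], reappears at step 28: the system is in a cycle of period 2 from step 26 on.  Therefore the state at step 3302 equals the state at step 26 + ((3302 - 26) mod 2) = 26, which is [144, 144, 144, 144, 144, 144].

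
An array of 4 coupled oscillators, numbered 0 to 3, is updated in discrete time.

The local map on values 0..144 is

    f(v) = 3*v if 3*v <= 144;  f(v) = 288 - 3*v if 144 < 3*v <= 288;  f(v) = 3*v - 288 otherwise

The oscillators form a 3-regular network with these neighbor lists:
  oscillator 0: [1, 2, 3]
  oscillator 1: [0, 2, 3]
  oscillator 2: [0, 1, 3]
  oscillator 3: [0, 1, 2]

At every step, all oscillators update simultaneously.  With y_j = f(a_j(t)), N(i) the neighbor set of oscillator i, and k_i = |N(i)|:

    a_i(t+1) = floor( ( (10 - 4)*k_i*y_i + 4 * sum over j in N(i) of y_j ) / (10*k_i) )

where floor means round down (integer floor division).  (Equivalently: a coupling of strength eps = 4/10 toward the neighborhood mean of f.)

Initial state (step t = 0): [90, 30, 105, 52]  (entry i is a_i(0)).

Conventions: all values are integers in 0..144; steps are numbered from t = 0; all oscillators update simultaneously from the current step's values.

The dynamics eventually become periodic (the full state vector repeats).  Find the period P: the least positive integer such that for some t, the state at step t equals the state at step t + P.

Simulating step by step:
t=0: [90, 30, 105, 52]
t=1: [44, 77, 48, 97]
t=2: [106, 71, 112, 46]
t=3: [52, 73, 61, 103]
t=4: [105, 75, 92, 53]
t=5: [43, 60, 36, 91]
t=6: [108, 98, 98, 55]
t=7: [39, 25, 25, 80]
t=8: [96, 77, 77, 64]
t=9: [28, 54, 54, 72]
t=10: [93, 113, 113, 88]
t=11: [22, 41, 41, 29]
t=12: [84, 110, 110, 93]
t=13: [34, 36, 36, 21]
t=14: [98, 101, 101, 80]
t=15: [14, 18, 18, 33]
t=16: [52, 58, 58, 79]
t=17: [116, 108, 108, 78]
t=18: [52, 41, 41, 50]
t=19: [130, 126, 126, 133]
t=20: [100, 94, 94, 104]
t=21: [12, 9, 9, 17]
t=22: [35, 31, 31, 42]
t=23: [104, 99, 99, 114]
t=24: [24, 17, 17, 38]
t=25: [72, 62, 62, 91]
t=26: [72, 86, 86, 45]
t=27: [69, 49, 49, 98]
t=28: [87, 115, 115, 52]
t=29: [49, 63, 63, 98]
t=30: [111, 92, 92, 48]
t=31: [49, 34, 34, 95]
t=32: [112, 94, 94, 47]
t=33: [49, 29, 29, 92]
t=34: [109, 84, 84, 49]
t=35: [51, 50, 50, 99]
t=36: [119, 120, 120, 60]
t=37: [75, 76, 76, 93]
t=38: [55, 53, 53, 29]
t=39: [119, 122, 122, 103]
t=40: [65, 69, 69, 42]
t=41: [94, 88, 88, 109]
t=42: [15, 23, 23, 30]
t=43: [57, 68, 68, 78]
t=44: [99, 84, 84, 70]
t=45: [25, 38, 38, 57]
t=46: [91, 109, 109, 110]
t=47: [25, 36, 36, 37]
t=48: [88, 104, 104, 105]
t=49: [24, 24, 24, 25]
t=50: [72, 72, 72, 73]
t=51: [71, 71, 71, 70]
t=52: [75, 75, 75, 76]
t=53: [62, 62, 62, 61]
t=54: [102, 102, 102, 103]
t=55: [18, 18, 18, 19]
t=56: [54, 54, 54, 55]
t=57: [125, 125, 125, 124]
t=58: [86, 86, 86, 85]
t=59: [30, 30, 30, 31]
t=60: [90, 90, 90, 91]
t=61: [17, 17, 17, 16]
t=62: [50, 50, 50, 49]
t=63: [138, 138, 138, 139]
t=64: [126, 126, 126, 127]
t=65: [90, 90, 90, 91]

Answer: 5
Key observation: The state at step 60, [90, 90, 90, 91], reappears at step 65 — and no state repeats earlier — so the cycle the system enters has period 5.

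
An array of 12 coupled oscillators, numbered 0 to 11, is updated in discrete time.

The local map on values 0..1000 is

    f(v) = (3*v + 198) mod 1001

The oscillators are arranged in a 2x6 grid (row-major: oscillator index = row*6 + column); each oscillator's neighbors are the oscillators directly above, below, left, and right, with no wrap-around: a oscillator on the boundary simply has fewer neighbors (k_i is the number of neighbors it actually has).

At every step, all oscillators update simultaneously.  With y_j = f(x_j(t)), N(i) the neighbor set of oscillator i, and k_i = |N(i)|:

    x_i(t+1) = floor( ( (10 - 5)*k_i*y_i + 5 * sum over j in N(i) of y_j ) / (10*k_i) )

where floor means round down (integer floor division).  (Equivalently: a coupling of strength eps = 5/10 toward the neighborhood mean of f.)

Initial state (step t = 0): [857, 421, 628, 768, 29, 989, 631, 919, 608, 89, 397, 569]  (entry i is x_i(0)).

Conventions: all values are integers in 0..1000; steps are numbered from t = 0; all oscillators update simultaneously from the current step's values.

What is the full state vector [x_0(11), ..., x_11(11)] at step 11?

Answer: [666, 690, 548, 454, 442, 499, 824, 855, 709, 773, 803, 713]

Derivation:
t=0: [857, 421, 628, 768, 29, 989, 631, 919, 608, 89, 397, 569]
t=1: [520, 530, 203, 388, 317, 378, 474, 571, 259, 383, 469, 589]
t=2: [730, 805, 757, 397, 290, 443, 726, 851, 831, 496, 545, 715]
t=3: [439, 572, 514, 397, 324, 365, 470, 653, 661, 660, 598, 510]
t=4: [637, 691, 616, 374, 363, 370, 470, 360, 267, 347, 674, 684]
t=5: [272, 205, 286, 254, 283, 287, 399, 451, 592, 375, 237, 255]
t=6: [308, 509, 485, 550, 344, 281, 337, 638, 641, 634, 676, 723]
t=7: [293, 509, 607, 586, 299, 168, 161, 230, 202, 247, 227, 248]
t=8: [389, 525, 422, 652, 469, 610, 581, 812, 709, 909, 768, 866]
t=9: [610, 629, 439, 407, 415, 362, 719, 655, 497, 624, 636, 528]
t=10: [122, 158, 455, 379, 355, 447, 223, 267, 467, 235, 267, 487]
t=11: [666, 690, 548, 454, 442, 499, 824, 855, 709, 773, 803, 713]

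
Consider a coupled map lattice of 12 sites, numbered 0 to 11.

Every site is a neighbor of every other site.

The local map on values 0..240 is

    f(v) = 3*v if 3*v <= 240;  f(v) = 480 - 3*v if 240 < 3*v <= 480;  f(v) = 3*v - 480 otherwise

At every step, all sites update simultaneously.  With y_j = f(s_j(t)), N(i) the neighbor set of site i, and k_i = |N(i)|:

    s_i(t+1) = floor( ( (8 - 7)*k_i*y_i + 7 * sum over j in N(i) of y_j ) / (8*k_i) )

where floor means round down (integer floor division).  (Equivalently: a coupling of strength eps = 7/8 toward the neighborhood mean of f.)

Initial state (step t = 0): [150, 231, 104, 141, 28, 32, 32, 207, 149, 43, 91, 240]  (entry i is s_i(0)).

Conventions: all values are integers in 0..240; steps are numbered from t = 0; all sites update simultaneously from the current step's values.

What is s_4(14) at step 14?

Simulating step by step:
t=0: [150, 231, 104, 141, 28, 32, 32, 207, 149, 43, 91, 240]
t=1: [120, 128, 126, 121, 122, 123, 123, 125, 120, 124, 128, 129]
t=2: [108, 107, 107, 108, 108, 107, 107, 107, 108, 107, 107, 107]
t=3: [157, 158, 158, 157, 157, 158, 158, 158, 157, 158, 158, 158]
t=4: [7, 6, 6, 7, 7, 6, 6, 6, 7, 6, 6, 6]
t=5: [19, 18, 18, 19, 19, 18, 18, 18, 19, 18, 18, 18]
t=6: [55, 54, 54, 55, 55, 54, 54, 54, 55, 54, 54, 54]
t=7: [163, 162, 162, 163, 163, 162, 162, 162, 163, 162, 162, 162]
t=8: [7, 6, 6, 7, 7, 6, 6, 6, 7, 6, 6, 6]
t=9: [19, 18, 18, 19, 19, 18, 18, 18, 19, 18, 18, 18]
t=10: [55, 54, 54, 55, 55, 54, 54, 54, 55, 54, 54, 54]
t=11: [163, 162, 162, 163, 163, 162, 162, 162, 163, 162, 162, 162]
t=12: [7, 6, 6, 7, 7, 6, 6, 6, 7, 6, 6, 6]
t=13: [19, 18, 18, 19, 19, 18, 18, 18, 19, 18, 18, 18]
t=14: [55, 54, 54, 55, 55, 54, 54, 54, 55, 54, 54, 54]

Answer: s_4(14) = 55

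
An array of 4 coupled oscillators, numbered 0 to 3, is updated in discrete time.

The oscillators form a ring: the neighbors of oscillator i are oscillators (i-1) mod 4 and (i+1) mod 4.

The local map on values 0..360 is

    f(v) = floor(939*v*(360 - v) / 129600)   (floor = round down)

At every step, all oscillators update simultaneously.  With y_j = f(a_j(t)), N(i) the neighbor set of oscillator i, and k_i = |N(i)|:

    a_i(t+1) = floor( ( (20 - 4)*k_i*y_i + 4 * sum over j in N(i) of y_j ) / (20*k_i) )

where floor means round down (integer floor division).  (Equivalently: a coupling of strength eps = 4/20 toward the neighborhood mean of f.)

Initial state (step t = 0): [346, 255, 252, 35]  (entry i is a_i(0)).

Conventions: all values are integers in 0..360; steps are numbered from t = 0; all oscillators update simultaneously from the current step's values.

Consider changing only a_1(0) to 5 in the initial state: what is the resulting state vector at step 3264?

Answer: [222, 222, 222, 222]
Key observation: The state at step 8, [222, 222, 222, 222], reappears at step 10: the system is in a cycle of period 2 from step 8 on.  Therefore the state at step 3264 equals the state at step 8 + ((3264 - 8) mod 2) = 8, which is [222, 222, 222, 222].

Derivation:
t=0: [346, 5, 252, 35]
t=1: [37, 32, 167, 88]
t=2: [93, 92, 211, 170]
t=3: [184, 183, 222, 227]
t=4: [232, 232, 222, 219]
t=5: [215, 215, 220, 222]
t=6: [224, 224, 223, 221]
t=7: [220, 220, 221, 221]
t=8: [222, 222, 222, 222]
t=9: [221, 221, 221, 221]
t=10: [222, 222, 222, 222]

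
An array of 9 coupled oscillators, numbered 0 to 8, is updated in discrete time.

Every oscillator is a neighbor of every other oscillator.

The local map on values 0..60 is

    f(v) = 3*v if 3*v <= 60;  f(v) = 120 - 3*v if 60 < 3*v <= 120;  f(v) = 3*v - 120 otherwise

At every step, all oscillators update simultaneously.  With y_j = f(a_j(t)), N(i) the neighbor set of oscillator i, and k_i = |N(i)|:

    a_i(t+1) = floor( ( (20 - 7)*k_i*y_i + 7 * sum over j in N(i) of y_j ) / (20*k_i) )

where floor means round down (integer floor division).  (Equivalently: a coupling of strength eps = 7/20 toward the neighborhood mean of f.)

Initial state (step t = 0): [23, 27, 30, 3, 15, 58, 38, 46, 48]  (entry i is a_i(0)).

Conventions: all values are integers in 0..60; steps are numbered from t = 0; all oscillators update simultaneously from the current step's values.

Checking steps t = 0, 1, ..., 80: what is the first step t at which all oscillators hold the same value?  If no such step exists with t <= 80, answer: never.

Answer: 39
Key observation: Synchronization is absorbing here: once all oscillators are equal they stay equal, and step 39 is the first all-equal step.

Derivation:
t=0: [23, 27, 30, 3, 15, 58, 38, 46, 48]  (not all equal)
t=1: [42, 35, 30, 17, 39, 44, 15, 22, 26]  (not all equal)
t=2: [14, 20, 29, 42, 13, 18, 38, 44, 36]  (not all equal)
t=3: [37, 47, 31, 15, 35, 44, 15, 18, 18]  (not all equal)
t=4: [17, 25, 28, 39, 21, 19, 39, 45, 45]  (not all equal)
t=5: [43, 39, 34, 14, 46, 46, 14, 21, 21]  (not all equal)
t=6: [17, 13, 22, 37, 22, 22, 37, 46, 46]  (not all equal)
t=7: [44, 37, 46, 18, 46, 46, 18, 24, 24]  (not all equal)
t=8: [19, 17, 23, 44, 23, 23, 44, 41, 41]  (not all equal)
t=9: [47, 43, 43, 20, 43, 43, 20, 14, 14]  (not all equal)
t=10: [24, 16, 16, 47, 16, 16, 47, 36, 36]  (not all equal)
t=11: [42, 42, 42, 26, 42, 42, 26, 20, 20]  (not all equal)
t=12: [13, 13, 13, 35, 13, 13, 35, 46, 46]  (not all equal)
t=13: [35, 35, 35, 20, 35, 35, 20, 22, 22]  (not all equal)
t=14: [22, 22, 22, 49, 22, 22, 49, 45, 45]  (not all equal)
t=15: [48, 48, 48, 31, 48, 48, 31, 24, 24]  (not all equal)
t=16: [26, 26, 26, 28, 26, 26, 28, 40, 40]  (not all equal)
t=17: [37, 37, 37, 34, 37, 37, 34, 12, 12]  (not all equal)
t=18: [12, 12, 12, 17, 12, 12, 17, 28, 28]  (not all equal)
t=19: [37, 37, 37, 46, 37, 37, 46, 37, 37]  (not all equal)
t=20: [9, 9, 9, 15, 9, 9, 15, 9, 9]  (not all equal)
t=21: [28, 28, 28, 39, 28, 28, 39, 28, 28]  (not all equal)
t=22: [33, 33, 33, 13, 33, 33, 13, 33, 33]  (not all equal)
t=23: [22, 22, 22, 33, 22, 22, 33, 22, 22]  (not all equal)
t=24: [51, 51, 51, 31, 51, 51, 31, 51, 51]  (not all equal)
t=25: [32, 32, 32, 28, 32, 32, 28, 32, 32]  (not all equal)
t=26: [25, 25, 25, 32, 25, 25, 32, 25, 25]  (not all equal)
t=27: [43, 43, 43, 30, 43, 43, 30, 43, 43]  (not all equal)
t=28: [10, 10, 10, 23, 10, 10, 23, 10, 10]  (not all equal)
t=29: [31, 31, 31, 44, 31, 31, 44, 31, 31]  (not all equal)
t=30: [25, 25, 25, 16, 25, 25, 16, 25, 25]  (not all equal)
t=31: [45, 45, 45, 47, 45, 45, 47, 45, 45]  (not all equal)
t=32: [15, 15, 15, 19, 15, 15, 19, 15, 15]  (not all equal)
t=33: [46, 46, 46, 53, 46, 46, 53, 46, 46]  (not all equal)
t=34: [19, 19, 19, 32, 19, 19, 32, 19, 19]  (not all equal)
t=35: [54, 54, 54, 34, 54, 54, 34, 54, 54]  (not all equal)
t=36: [39, 39, 39, 25, 39, 39, 25, 39, 39]  (not all equal)
t=37: [6, 6, 6, 32, 6, 6, 32, 6, 6]  (not all equal)
t=38: [18, 18, 18, 22, 18, 18, 22, 18, 18]  (not all equal)
t=39: [54, 54, 54, 54, 54, 54, 54, 54, 54]  (all equal)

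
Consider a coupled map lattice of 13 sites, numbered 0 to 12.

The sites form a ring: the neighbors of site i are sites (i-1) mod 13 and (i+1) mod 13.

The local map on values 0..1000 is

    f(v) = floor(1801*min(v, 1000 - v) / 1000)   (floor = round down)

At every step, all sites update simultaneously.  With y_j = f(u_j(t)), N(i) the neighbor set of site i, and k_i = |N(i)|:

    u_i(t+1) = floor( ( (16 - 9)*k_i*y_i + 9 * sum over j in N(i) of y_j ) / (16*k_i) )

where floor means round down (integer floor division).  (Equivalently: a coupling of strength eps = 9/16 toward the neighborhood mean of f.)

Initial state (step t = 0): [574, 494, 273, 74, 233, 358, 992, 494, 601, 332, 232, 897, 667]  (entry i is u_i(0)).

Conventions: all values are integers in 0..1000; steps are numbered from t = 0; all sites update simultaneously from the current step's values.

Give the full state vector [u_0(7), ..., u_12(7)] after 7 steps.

Answer: [713, 728, 639, 618, 731, 821, 755, 583, 460, 460, 504, 532, 601]

Derivation:
t=0: [574, 494, 273, 74, 233, 358, 992, 494, 601, 332, 232, 897, 667]
t=1: [754, 742, 502, 314, 401, 403, 437, 594, 732, 580, 402, 366, 529]
t=2: [562, 579, 681, 702, 678, 741, 753, 676, 629, 669, 714, 730, 680]
t=3: [719, 714, 615, 558, 535, 491, 489, 567, 623, 593, 529, 519, 610]
t=4: [563, 562, 671, 778, 838, 869, 852, 779, 721, 749, 820, 814, 693]
t=5: [721, 732, 592, 422, 305, 259, 294, 390, 458, 430, 362, 392, 556]
t=6: [579, 558, 670, 693, 585, 507, 559, 687, 775, 753, 700, 716, 689]
t=7: [713, 728, 639, 618, 731, 821, 755, 583, 460, 460, 504, 532, 601]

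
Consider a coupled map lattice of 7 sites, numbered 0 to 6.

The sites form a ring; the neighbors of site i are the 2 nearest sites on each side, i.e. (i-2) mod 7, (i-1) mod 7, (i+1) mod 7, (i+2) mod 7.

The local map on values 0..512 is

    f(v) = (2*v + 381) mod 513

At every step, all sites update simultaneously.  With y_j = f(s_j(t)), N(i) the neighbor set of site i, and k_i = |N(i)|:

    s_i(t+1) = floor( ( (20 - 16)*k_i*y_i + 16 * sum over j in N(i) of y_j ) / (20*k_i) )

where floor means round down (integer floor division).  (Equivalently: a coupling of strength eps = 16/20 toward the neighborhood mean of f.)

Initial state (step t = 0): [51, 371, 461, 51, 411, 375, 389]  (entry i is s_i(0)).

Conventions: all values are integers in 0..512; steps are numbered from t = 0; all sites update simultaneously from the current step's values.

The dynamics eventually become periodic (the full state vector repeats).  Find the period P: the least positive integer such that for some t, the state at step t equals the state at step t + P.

Answer: 18
Key observation: The state at step 24, [448, 448, 448, 448, 447, 447, 447], reappears at step 42 — and no state repeats earlier — so the cycle the system enters has period 18.

Derivation:
t=0: [51, 371, 461, 51, 411, 375, 389]
t=1: [219, 294, 303, 227, 235, 276, 199]
t=2: [384, 364, 379, 402, 364, 330, 357]
t=3: [80, 109, 112, 90, 87, 89, 74]
t=4: [53, 54, 59, 62, 48, 36, 43]
t=5: [479, 489, 491, 484, 480, 477, 474]
t=6: [319, 321, 324, 323, 317, 312, 314]
t=7: [401, 303, 304, 301, 298, 399, 501]
t=8: [323, 386, 408, 407, 384, 320, 321]
t=9: [263, 195, 118, 219, 296, 262, 253]
t=10: [304, 287, 304, 304, 327, 385, 375]
t=11: [324, 395, 375, 305, 238, 238, 231]
t=12: [185, 212, 215, 283, 320, 299, 233]
t=13: [325, 319, 354, 399, 408, 396, 367]
t=14: [162, 163, 179, 208, 124, 113, 183]
t=15: [188, 226, 202, 182, 190, 184, 166]
t=16: [254, 253, 263, 261, 237, 232, 249]
t=17: [368, 380, 375, 366, 364, 361, 358]
t=18: [91, 93, 96, 93, 84, 81, 87]
t=19: [47, 52, 50, 46, 44, 42, 42]
t=20: [474, 475, 476, 474, 470, 469, 471]
t=21: [301, 303, 302, 300, 299, 298, 298]
t=22: [468, 469, 470, 468, 466, 466, 467]
t=23: [291, 291, 291, 290, 289, 289, 289]
t=24: [448, 448, 448, 448, 447, 447, 447]
t=25: [250, 250, 250, 250, 249, 249, 249]
t=26: [367, 367, 367, 367, 366, 366, 366]
t=27: [88, 88, 88, 88, 87, 87, 87]
t=28: [43, 43, 43, 43, 42, 42, 42]
t=29: [466, 466, 466, 466, 465, 465, 465]
t=30: [286, 286, 286, 286, 285, 285, 285]
t=31: [439, 439, 439, 439, 438, 438, 438]
t=32: [232, 232, 232, 232, 231, 231, 231]
t=33: [331, 331, 331, 331, 330, 330, 330]
t=34: [16, 16, 16, 16, 15, 15, 15]
t=35: [412, 412, 412, 412, 411, 411, 411]
t=36: [178, 178, 178, 178, 177, 177, 177]
t=37: [223, 223, 223, 223, 222, 222, 222]
t=38: [313, 313, 313, 313, 312, 312, 312]
t=39: [493, 493, 493, 493, 492, 492, 492]
t=40: [340, 340, 340, 340, 339, 339, 339]
t=41: [34, 34, 34, 34, 33, 33, 33]
t=42: [448, 448, 448, 448, 447, 447, 447]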